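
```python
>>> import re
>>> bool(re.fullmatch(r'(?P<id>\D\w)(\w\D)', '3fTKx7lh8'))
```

False

Pattern: a non-digit, then a word character (captured as 'id'); then a word character, then a non-digit (captured).
`re.fullmatch` requires the pattern to consume the entire string.
Here the pattern can't cover the whole string, so the call returns None, and `bool(None)` is False.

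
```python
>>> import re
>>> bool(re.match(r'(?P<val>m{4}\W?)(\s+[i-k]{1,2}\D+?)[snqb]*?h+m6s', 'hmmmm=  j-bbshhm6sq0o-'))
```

False

`re.match` won't scan ahead — the pattern has to work from the very first character.
Here the pattern fails at index 0, so the call returns None, and `bool(None)` is False.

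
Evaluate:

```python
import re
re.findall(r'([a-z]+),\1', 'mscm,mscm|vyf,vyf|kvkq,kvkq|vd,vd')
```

['mscm', 'vyf', 'kvkq', 'vd']

A backreference is literal: `\1` must see the identical characters the first group matched.
`findall` collects group 1 from each match (4 total).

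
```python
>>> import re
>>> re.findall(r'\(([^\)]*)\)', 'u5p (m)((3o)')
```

['m', '(3o']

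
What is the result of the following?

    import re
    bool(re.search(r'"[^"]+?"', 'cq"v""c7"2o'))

Unlike `match`, `search` isn't anchored — it looks for the pattern anywhere in the string.
The match spans [2:5] → '"v"'.

True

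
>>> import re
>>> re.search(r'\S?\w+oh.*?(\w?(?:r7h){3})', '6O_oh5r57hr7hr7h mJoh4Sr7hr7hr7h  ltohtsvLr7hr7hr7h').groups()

The match spans [0:32] → '6O_oh5r57hr7hr7h mJoh4Sr7hr7hr7h'.
Captured: group 1 = 'Sr7hr7hr7h'.

('Sr7hr7hr7h',)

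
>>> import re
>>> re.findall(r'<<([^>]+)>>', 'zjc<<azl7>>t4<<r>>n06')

['azl7', 'r']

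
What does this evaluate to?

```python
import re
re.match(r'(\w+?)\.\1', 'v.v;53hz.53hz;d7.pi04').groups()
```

('v',)

After group 1 captures some text, `\1` only succeeds where that same text appears again.
With `match`, the pattern is implicitly anchored at the beginning.
The match spans [0:3] → 'v.v'.
Captured: group 1 = 'v'.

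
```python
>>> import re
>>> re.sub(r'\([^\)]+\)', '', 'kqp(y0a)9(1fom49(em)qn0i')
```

'kqp9qn0i'

Matches: at [3:8] → '(y0a)'; at [9:20] → '(1fom49(em)'.
Each match is replaced by ''.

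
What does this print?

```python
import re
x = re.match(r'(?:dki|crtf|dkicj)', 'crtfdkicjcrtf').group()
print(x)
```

crtf

`re.match` won't scan ahead — the pattern has to work from the very first character.
The match spans [0:4] → 'crtf'.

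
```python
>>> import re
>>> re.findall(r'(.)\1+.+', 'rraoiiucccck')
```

The backreference `\1` re-matches whatever the first group consumed, character for character.
Scanning left to right: at [0:12] match 'rraoiiucccck', group 1 = 'r'.
Because there's exactly one group, `findall` drops the full match and keeps group 1 from the one hit.

['r']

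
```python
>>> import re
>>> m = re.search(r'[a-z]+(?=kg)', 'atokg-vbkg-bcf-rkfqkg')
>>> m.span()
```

(0, 3)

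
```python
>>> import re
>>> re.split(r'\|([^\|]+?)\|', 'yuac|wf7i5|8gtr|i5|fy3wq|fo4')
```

['yuac', 'wf7i5', '8gtr', 'i5', 'fy3wq|fo4']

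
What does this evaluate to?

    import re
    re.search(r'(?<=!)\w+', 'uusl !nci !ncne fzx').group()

The lookaround is zero-width — it requires the adjacent text to match without consuming it, so the asserted text isn't part of the match.
Unlike `match`, `search` isn't anchored — it looks for the pattern anywhere in the string.
The match spans [6:9] → 'nci'.

'nci'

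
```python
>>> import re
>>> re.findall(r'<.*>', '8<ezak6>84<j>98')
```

With no groups in the pattern, `findall` gives back each whole match — 1 here.

['<ezak6>84<j>']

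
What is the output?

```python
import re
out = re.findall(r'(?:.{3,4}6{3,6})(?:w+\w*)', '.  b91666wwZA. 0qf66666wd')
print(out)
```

[' b91666wwZA', ' 0qf66666wd']

This matches 3 to 4 of any character, then 3 to 6 of a literal '6' (non-capturing group); then one or more of the literal 'w', then zero or more of a word character (non-capturing group).
No capturing groups, so `findall` returns the 2 full match strings.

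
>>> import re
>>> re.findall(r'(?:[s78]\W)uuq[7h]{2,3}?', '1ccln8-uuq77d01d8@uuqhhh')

['8-uuq77', '8@uuqhh']

The pattern matches one of [s78], then a non-word character (non-capturing group); then the literal 'uuq', then 2 to 3 of one of [7h] (lazy).
No capturing groups, so `findall` returns the 2 full match strings.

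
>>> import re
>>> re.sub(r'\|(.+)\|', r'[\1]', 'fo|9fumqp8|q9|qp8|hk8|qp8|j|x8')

Matches: at [2:28] → '|9fumqp8|q9|qp8|hk8|qp8|j|'.
`\1` in the replacement pulls in group 1's text for each match.

'fo[9fumqp8|q9|qp8|hk8|qp8|j]x8'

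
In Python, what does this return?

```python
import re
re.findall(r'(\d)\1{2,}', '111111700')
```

['1']

`\1` is not a pattern — it's the concrete string captured by group 1, re-applied verbatim.
Matches: at [0:6] match '111111', group 1 = '1'.
`findall` collects group 1 from the one match (1 total).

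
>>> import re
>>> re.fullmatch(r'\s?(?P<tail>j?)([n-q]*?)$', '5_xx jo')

None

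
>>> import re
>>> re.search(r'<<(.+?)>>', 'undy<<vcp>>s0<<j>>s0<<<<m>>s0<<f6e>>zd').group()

`re.search` scans for the first position where the pattern succeeds.
The match spans [4:11] → '<<vcp>>'.
Captured: group 1 = 'vcp'.

'<<vcp>>'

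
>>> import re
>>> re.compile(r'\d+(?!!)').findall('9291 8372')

A negative assertion filters positions out without eating any characters.
No capturing groups, so `findall` returns the 2 full match strings.

['9291', '8372']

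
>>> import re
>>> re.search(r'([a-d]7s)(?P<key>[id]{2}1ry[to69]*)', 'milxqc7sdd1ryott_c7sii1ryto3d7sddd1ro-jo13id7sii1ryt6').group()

The pattern matches a character in [a-d], then the literal '7s' (captured); then exactly 2 of one of [id], then the literal '1ry', then zero or more of one of [to69] (captured as 'key').
`re.search` scans for the first position where the pattern succeeds.
The match spans [5:16] → 'c7sdd1ryott'.
Captured: group 1 = 'c7s', group 2 = 'dd1ryott'.

'c7sdd1ryott'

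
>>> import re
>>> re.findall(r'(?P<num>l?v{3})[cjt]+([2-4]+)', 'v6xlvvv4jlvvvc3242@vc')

[('lvvv', '3242')]

The pattern matches optionally a literal 'l', then exactly 3 of the literal 'v' (captured as 'num'); then one or more of one of [cjt]; then one or more of a character in [2-4] (captured).
`findall` packs the 2 group values into a tuple for every match.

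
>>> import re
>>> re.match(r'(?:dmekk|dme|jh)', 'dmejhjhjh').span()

`re.match` only tries the pattern at the start of the string.
The match spans [0:3] → 'dme'.

(0, 3)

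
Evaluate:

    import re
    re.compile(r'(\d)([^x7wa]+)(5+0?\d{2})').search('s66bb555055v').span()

(1, 11)

The pattern matches a digit (captured); then one or more of any character except [x7wa] (captured); then one or more of a literal '5', then optionally the literal '0', then exactly 2 of a digit (captured).
`re.search` scans for the first position where the pattern succeeds.
The match spans [1:11] → '66bb555055'.
Captured: group 1 = '6', group 2 = '6bb55', group 3 = '5055'.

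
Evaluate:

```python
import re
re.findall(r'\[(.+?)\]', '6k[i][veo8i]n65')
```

With the lazy modifier that quantifier settles for the fewest repetitions that let the rest of the pattern succeed (the atoms after it are unaffected and can still be greedy).
Matches: at [2:5] match '[i]', group 1 = 'i'; at [5:12] match '[veo8i]', group 1 = 'veo8i'.
With a single group, `findall` returns only what that group captured — 2 items.

['i', 'veo8i']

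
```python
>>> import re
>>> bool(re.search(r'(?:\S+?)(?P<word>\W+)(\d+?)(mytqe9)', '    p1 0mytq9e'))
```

False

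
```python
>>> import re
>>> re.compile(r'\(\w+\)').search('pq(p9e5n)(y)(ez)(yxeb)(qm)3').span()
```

(2, 9)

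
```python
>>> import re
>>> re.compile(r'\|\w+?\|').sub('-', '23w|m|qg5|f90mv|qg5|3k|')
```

Matches: at [3:6] → '|m|'; at [9:16] → '|f90mv|'; at [19:23] → '|3k|'.
`sub` substitutes '-' at each match site.

'23w-qg5-qg5-'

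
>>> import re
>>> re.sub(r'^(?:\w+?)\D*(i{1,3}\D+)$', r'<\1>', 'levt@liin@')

This matches anchored at the start of the string; then one or more of a word character (lazy) (non-capturing group); then zero or more of a non-digit; then 1 to 3 of the literal 'i', then one or more of a non-digit (captured); then anchored at the end.
Each match is replaced using the text its own group 1 captured.

'<in@>'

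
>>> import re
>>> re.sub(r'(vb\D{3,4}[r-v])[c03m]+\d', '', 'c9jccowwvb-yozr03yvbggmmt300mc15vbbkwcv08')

'c9jccowwy5'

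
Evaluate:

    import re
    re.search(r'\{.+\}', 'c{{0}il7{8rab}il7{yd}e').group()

'{{0}il7{8rab}il7{yd}'

The match spans [1:21] → '{{0}il7{8rab}il7{yd}'.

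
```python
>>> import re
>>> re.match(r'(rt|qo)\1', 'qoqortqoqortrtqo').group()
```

'qoqo'

After group 1 captures some text, `\1` only succeeds where that same text appears again.
`re.match` won't scan ahead — the pattern has to work from the very first character.
The match spans [0:4] → 'qoqo'.
Captured: group 1 = 'qo'.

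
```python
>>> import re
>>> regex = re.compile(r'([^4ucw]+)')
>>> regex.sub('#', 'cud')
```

'cu#'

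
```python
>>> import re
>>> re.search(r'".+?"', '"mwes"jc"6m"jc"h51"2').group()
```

'"mwes"'

Because the quantifier is non-greedy, it stops expanding at the earliest point where the rest of the pattern can succeed.
`re.search` scans for the first position where the pattern succeeds.
The match spans [0:6] → '"mwes"'.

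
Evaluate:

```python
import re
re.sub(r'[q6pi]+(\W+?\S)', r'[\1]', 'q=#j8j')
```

'[=#]j8j'

This matches one or more of one of [q6pi]; then one or more of a non-word character (lazy), then a non-whitespace character (captured).
With the lazy modifier that quantifier settles for the fewest repetitions that let the rest of the pattern succeed (the atoms after it are unaffected and can still be greedy).
Matches: at [0:3] → 'q=#'.
The replacement refers to a captured group, so each match is rewritten using its own captured text.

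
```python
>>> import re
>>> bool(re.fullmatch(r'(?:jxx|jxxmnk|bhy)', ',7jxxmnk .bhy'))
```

False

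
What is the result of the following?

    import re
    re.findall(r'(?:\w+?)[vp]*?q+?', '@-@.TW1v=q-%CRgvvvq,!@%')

['CRgvvvq']

The pattern matches one or more of a word character (lazy) (non-capturing group); then zero or more of one of [vp] (lazy), then one or more of the literal 'q' (lazy).
Walking the string: at [12:19] → 'CRgvvvq'.
With no groups in the pattern, `findall` gives back each whole match — 1 here.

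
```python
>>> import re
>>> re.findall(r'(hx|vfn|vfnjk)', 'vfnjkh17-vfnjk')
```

['vfn', 'vfn']

Alternation tries branches left to right and keeps the first one that lets the overall match succeed at that position.
One capturing group, so `findall` returns just the captured substring from each match — 2 in all.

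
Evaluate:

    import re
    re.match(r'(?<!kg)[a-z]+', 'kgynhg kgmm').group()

'kgynhg'

The negative lookahead/lookbehind blocks any match where the forbidden context is present.
`match` is anchored at position 0; if the pattern doesn't fit there, it returns None.
The match spans [0:6] → 'kgynhg'.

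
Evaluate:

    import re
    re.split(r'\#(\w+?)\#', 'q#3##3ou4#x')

The group in the pattern means `split` returns the separators' captures alongside the pieces.

['q', '3', '', '3ou4', 'x']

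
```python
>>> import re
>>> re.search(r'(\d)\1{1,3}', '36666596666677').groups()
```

The match spans [1:5] → '6666'.
Captured: group 1 = '6'.

('6',)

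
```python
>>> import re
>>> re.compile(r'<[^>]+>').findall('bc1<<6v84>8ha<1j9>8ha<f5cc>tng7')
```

Walking the string: at [3:10] → '<<6v84>'; at [13:18] → '<1j9>'; at [21:27] → '<f5cc>'.
No capturing groups, so `findall` returns the 3 full match strings.

['<<6v84>', '<1j9>', '<f5cc>']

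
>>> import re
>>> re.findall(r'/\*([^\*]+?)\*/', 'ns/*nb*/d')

Because there's exactly one group, `findall` drops the full match and keeps group 1 from the one hit.

['nb']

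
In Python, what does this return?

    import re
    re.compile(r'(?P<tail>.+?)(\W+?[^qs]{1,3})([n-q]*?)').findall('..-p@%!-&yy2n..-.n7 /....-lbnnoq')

[('.', '.-p@', ''), ('%', '!-&y', ''), ('y2n', '..-.', ''), ('n7', ' /..', ''), ('.', '.-lb', '')]

The pattern matches one or more of any character (lazy) (captured as 'tail'); then one or more of a non-word character (lazy), then 1 to 3 of any character except [qs] (captured); then zero or more of a character in [n-q] (lazy) (captured).
Walking the string: at [0:5] match '..-p@', groups = ('.', '.-p@', ''); at [5:10] match '%!-&y', groups = ('%', '!-&y', ''); at [10:17] match 'y2n..-.', groups = ('y2n', '..-.', ''); at [17:23] match 'n7 /..', groups = ('n7', ' /..', ''); at [23:28] match '..-lb', groups = ('.', '.-lb', '').
3 groups means each result is a tuple of 3 captured strings — 5 here.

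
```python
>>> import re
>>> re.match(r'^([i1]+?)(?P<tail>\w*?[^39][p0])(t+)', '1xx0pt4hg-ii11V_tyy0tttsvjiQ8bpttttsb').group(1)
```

Pattern: anchored at the start of the string; then one or more of one of [i1] (lazy) (captured); then zero or more of a word character (lazy), then any character except [39], then one of [p0] (captured as 'tail'); then one or more of a literal 't' (captured).
With `match`, the pattern is implicitly anchored at the beginning.
The match spans [0:6] → '1xx0pt'.
Captured: group 1 = '1', group 2 = 'xx0p', group 3 = 't'.

'1'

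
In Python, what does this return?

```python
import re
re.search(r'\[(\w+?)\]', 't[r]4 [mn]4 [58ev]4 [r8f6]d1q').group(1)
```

'r'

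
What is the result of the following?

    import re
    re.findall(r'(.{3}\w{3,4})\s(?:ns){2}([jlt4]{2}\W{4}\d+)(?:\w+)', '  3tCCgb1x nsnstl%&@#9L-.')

This matches exactly 3 of any character, then 3 to 4 of a word character (captured); then whitespace, then the literal 'ns' repeated 2 times; then exactly 2 of one of [jlt4], then exactly 4 of a non-word character, then one or more of a digit (captured); then one or more of a word character (non-capturing group).
Walking the string: at [3:23] match 'tCCgb1x nsnstl%&@#9L', groups = ('tCCgb1x', 'tl%&@#9').
Multiple groups make `findall` return tuples — one 2-tuple for the one match.

[('tCCgb1x', 'tl%&@#9')]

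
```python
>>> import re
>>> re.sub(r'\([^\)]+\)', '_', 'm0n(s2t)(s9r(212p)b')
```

`sub` substitutes '_' at each match site.

'm0n__b'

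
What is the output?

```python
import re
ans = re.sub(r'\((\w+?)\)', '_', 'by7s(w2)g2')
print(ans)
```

Matches: at [4:8] → '(w2)'.
`sub` substitutes '_' at each match site.

by7s_g2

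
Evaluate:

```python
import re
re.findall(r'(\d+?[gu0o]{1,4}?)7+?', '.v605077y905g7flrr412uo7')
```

['6050', '905g', '412uo']

This matches one or more of a digit (lazy), then 1 to 4 of one of [gu0o] (lazy) (captured); then one or more of a literal '7' (lazy).
Because there's exactly one group, `findall` drops the full match and keeps group 1 from each hit.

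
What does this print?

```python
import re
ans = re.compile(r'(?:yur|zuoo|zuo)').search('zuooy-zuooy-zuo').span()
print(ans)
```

(0, 4)

The regex engine tests alternatives in the order written; an earlier branch that matches wins even if a later one would match more.
The match spans [0:4] → 'zuoo'.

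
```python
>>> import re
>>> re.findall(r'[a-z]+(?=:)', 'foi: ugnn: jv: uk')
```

Because the assertion is zero-width, the text it checks is not consumed and won't appear in the result.
No capturing groups, so `findall` returns the 3 full match strings.

['foi', 'ugnn', 'jv']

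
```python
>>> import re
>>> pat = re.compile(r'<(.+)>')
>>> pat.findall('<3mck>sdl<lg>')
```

['3mck>sdl<lg']

Walking the string: at [0:13] match '<3mck>sdl<lg>', group 1 = '3mck>sdl<lg'.
Because there's exactly one group, `findall` drops the full match and keeps group 1 from the one hit.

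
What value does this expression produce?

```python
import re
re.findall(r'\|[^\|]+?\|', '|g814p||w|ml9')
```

Matches: at [0:7] → '|g814p|'; at [7:10] → '|w|'.
Since nothing is captured, `findall` lists the 2 matched substrings directly.

['|g814p|', '|w|']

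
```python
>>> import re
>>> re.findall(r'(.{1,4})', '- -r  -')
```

['- -r', '  -']

Pattern: 1 to 4 of any character (captured).
Scanning left to right: at [0:4] match '- -r', group 1 = '- -r'; at [4:7] match '  -', group 1 = '  -'.
Because there's exactly one group, `findall` drops the full match and keeps group 1 from each hit.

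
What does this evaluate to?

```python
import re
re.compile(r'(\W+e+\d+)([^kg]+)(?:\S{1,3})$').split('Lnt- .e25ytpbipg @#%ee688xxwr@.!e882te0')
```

The group in the pattern means `split` returns the separators' captures alongside the pieces.

['Lnt- .e25ytpbipg', ' @#%ee688', 'xxwr@.!e882te', '']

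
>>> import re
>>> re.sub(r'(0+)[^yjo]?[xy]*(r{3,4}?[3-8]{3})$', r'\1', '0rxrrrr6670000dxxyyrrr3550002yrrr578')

'0rxrrrr6670000dxxyyrrr355000'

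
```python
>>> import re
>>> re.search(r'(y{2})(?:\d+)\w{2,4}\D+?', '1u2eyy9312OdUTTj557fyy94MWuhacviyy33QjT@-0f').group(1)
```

The match spans [4:15] → 'yy9312OdUTT'.
Captured: group 1 = 'yy'.

'yy'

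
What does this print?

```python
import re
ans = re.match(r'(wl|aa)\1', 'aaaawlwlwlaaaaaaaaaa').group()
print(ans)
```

With `match`, the pattern is implicitly anchored at the beginning.
The match spans [0:4] → 'aaaa'.

aaaa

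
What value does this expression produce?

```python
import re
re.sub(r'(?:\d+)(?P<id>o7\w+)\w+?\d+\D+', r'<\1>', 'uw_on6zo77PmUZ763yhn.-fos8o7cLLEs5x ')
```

This matches one or more of a digit (non-capturing group); then the literal 'o7', then one or more of a word character (captured as 'id'); then one or more of a word character (lazy); then one or more of a digit, then one or more of a non-digit.
Matches: at [25:36] → '8o7cLLEs5x '.
The replacement refers to a captured group, so each match is rewritten using its own captured text.

'uw_on6zo77PmUZ763yhn.-fos<o7cLLE>'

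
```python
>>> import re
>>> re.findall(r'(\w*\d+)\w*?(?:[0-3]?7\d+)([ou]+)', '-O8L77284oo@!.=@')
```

[('O8L7', 'oo')]

Pattern: zero or more of a word character, then one or more of a digit (captured); then zero or more of a word character (lazy); then optionally a character in [0-3], then the literal '7', then one or more of a digit (non-capturing group); then one or more of one of [ou] (captured).
Walking the string: at [1:11] match 'O8L77284oo', groups = ('O8L7', 'oo').
`findall` packs the 2 group values into a tuple for every match.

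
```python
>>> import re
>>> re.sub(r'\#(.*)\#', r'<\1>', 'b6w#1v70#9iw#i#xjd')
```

'b6w<1v70#9iw#i>xjd'

Matches: at [3:15] → '#1v70#9iw#i#'.
The replacement refers to a captured group, so each match is rewritten using its own captured text.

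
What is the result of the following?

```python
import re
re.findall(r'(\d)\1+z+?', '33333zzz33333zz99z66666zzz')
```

['3', '3', '9', '6']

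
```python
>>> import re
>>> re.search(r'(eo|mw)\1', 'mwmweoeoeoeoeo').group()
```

'mwmw'

`\1` has to match the exact text group 1 already captured.
The match spans [0:4] → 'mwmw'.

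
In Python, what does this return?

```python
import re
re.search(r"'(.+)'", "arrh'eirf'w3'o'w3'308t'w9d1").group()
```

"'eirf'w3'o'w3'308t'"

The match spans [4:23] → "'eirf'w3'o'w3'308t'".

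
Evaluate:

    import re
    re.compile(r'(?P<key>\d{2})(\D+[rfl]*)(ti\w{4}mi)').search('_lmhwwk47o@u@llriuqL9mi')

The pattern matches exactly 2 of a digit (captured as 'key'); then one or more of a non-digit, then zero or more of one of [rfl] (captured); then the literal 'ti', then exactly 4 of a word character, then the literal 'mi' (captured).
`re.search` tries every starting position until one works.
Here no position works, so the call returns None.

None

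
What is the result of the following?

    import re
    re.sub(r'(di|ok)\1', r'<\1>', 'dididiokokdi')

'<di>di<ok>di'

`\1` is not a pattern — it's the concrete string captured by group 1, re-applied verbatim.
`\1` in the replacement pulls in group 1's text for each match.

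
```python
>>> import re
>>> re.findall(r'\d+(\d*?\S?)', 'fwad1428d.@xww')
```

This matches one or more of a digit; then zero or more of a digit (lazy), then optionally a non-whitespace character (captured).
Scanning left to right: at [4:9] match '1428d', group 1 = 'd'.
With a single group, `findall` returns only what that group captured — 1 item.

['d']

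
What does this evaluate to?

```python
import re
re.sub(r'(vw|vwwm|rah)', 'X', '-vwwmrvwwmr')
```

Alternation tries branches left to right and keeps the first one that lets the overall match succeed at that position.
Matches: at [1:3] → 'vw'; at [6:8] → 'vw'.
Every occurrence is swapped for 'X'.

'-XwmrXwmr'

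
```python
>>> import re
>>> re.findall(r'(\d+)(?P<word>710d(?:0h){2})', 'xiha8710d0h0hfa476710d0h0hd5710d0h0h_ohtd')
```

The pattern matches one or more of a digit (captured); then the literal '710', then the literal 'd', then the literal '0h' repeated 2 times (captured as 'word').
2 groups means each result is a tuple of 2 captured strings — 3 here.

[('8', '710d0h0h'), ('476', '710d0h0h'), ('5', '710d0h0h')]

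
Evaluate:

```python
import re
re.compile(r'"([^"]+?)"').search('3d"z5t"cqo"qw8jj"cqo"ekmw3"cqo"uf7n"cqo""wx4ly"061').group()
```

`re.search` scans for the first position where the pattern succeeds.
The match spans [2:7] → '"z5t"'.
Captured: group 1 = 'z5t'.

'"z5t"'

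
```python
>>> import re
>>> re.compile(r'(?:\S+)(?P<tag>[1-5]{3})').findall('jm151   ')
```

['151']

Pattern: one or more of a non-whitespace character (non-capturing group); then exactly 3 of a character in [1-5] (captured as 'tag').
Scanning left to right: at [0:5] match 'jm151', group 1 = '151'.
With a single group, `findall` returns only what that group captured — 1 item.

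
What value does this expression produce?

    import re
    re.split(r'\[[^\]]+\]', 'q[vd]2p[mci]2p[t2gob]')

['q', '2p', '2p', '']

The string is cut at each match, leaving 4 pieces.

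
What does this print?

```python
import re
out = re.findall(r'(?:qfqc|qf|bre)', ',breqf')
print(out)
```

`findall` yields the raw match text (2 of them) because the pattern has no groups.

['bre', 'qf']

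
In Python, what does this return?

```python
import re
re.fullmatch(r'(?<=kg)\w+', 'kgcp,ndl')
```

None

The lookaround is zero-width — it requires the adjacent text to match without consuming it, so the asserted text isn't part of the match.
`fullmatch` succeeds only if the pattern covers the string from start to end.
Here the pattern can't cover the whole string, so the call returns None.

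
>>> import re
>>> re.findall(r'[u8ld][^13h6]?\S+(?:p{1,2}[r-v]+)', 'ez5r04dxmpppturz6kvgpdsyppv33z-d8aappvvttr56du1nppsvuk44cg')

['dxmpppturz6kvgpdsyppv33z-d8aappvvttr56du1nppsvu']

Pattern: one of [u8ld], then optionally any character except [13h6], then one or more of a non-whitespace character; then 1 to 2 of the literal 'p', then one or more of a character in [r-v] (non-capturing group).
Walking the string: at [6:53] → 'dxmpppturz6kvgpdsyppv33z-d8aappvvttr56du1nppsvu'.
`findall` yields the raw match text (1 of them) because the pattern has no groups.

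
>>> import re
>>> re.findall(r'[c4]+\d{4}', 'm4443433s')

The pattern matches one or more of one of [c4]; then exactly 4 of a digit.
Matches: at [1:8] → '4443433'.
No capturing groups, so `findall` returns the 1 full match string.

['4443433']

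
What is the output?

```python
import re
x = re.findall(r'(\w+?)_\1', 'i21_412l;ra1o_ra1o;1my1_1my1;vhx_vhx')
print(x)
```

['ra1o', '1my1', 'vhx']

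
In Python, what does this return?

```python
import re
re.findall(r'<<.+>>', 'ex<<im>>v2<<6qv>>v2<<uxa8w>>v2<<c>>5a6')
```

Matches: at [2:35] → '<<im>>v2<<6qv>>v2<<uxa8w>>v2<<c>>'.
No capturing groups, so `findall` returns the 1 full match string.

['<<im>>v2<<6qv>>v2<<uxa8w>>v2<<c>>']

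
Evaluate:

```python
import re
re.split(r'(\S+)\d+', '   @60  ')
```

['   ', '@6', '  ']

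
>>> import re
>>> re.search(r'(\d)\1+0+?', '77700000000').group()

'7770'

After group 1 captures some text, `\1` only succeeds where that same text appears again.
`search` walks the string left to right and returns the first match it finds.
The match spans [0:4] → '7770'.
Captured: group 1 = '7'.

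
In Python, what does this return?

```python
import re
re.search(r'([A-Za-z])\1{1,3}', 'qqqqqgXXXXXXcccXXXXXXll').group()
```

'qqqq'

After group 1 captures some text, `\1` only succeeds where that same text appears again.
`re.search` scans for the first position where the pattern succeeds.
The match spans [0:4] → 'qqqq'.
Captured: group 1 = 'q'.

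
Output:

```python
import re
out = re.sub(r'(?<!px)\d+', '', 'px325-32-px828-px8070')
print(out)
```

px3--px8-px8

Because the assertion is negative and zero-width, positions next to the forbidden text are skipped.
Matches: at [3:5] → '25'; at [6:8] → '32'; at [12:14] → '28'; at [18:21] → '070'.
`sub` substitutes '' at each match site.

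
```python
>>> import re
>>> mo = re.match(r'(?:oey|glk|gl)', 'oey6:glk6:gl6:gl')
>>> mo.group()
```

With `match`, the pattern is implicitly anchored at the beginning.
The match spans [0:3] → 'oey'.

'oey'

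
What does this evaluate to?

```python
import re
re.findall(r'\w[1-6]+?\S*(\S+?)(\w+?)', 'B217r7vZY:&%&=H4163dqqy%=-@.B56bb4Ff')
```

The pattern matches a word character, then one or more of a character in [1-6] (lazy), then zero or more of a non-whitespace character; then one or more of a non-whitespace character (lazy) (captured); then one or more of a word character (lazy) (captured).
Multiple groups make `findall` return tuples — one 2-tuple for the one match.

[('F', 'f')]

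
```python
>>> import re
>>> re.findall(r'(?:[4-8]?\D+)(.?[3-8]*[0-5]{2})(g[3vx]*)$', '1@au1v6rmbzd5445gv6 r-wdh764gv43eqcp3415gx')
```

[('3415', 'gx')]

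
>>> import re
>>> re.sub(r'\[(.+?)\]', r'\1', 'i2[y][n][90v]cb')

'i2yn90vcb'

Matches: at [2:5] → '[y]'; at [5:8] → '[n]'; at [8:13] → '[90v]'.
The replacement refers to a captured group, so each match is rewritten using its own captured text.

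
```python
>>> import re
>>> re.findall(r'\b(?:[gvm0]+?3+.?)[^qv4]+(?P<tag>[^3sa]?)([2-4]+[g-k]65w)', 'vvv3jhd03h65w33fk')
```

2 groups means the one result is a tuple of 2 captured strings — 1 here.

[('', '3h65w')]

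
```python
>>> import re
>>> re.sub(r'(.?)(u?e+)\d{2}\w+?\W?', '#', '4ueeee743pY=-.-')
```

The pattern matches optionally any character (captured); then optionally the literal 'u', then one or more of a literal 'e' (captured); then exactly 2 of a digit, then one or more of a word character (lazy), then optionally a non-word character.
Lazy quantifiers expand one character at a time until the remainder of the pattern can match.
Matches: at [0:9] → '4ueeee743'.
Every occurrence is swapped for '#'.

'#pY=-.-'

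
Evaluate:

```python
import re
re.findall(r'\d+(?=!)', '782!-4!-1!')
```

The `(?=…)`/`(?<=…)` assertion just peeks at neighbouring text; it doesn't advance the match position.
Scanning left to right: at [0:3] → '782'; at [5:6] → '4'; at [8:9] → '1'.
No capturing groups, so `findall` returns the 3 full match strings.

['782', '4', '1']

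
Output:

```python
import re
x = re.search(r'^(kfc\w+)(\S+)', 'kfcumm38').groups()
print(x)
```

('kfcumm3', '8')

The match spans [0:8] → 'kfcumm38'.
Captured: group 1 = 'kfcumm3', group 2 = '8'.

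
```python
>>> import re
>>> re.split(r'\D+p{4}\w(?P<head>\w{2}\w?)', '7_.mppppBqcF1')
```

['7', 'qcF', '1']

Pattern: one or more of a non-digit; then exactly 4 of the literal 'p', then a word character; then exactly 2 of a word character, then optionally a word character (captured as 'head').
Matches to split on: at [1:12] → '_.mppppBqcF'.
With a capturing group present, the delimiter's captured portion is kept in the result list.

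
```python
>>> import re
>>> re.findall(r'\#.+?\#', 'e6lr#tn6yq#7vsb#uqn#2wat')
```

The `?` after the quantifier makes it lazy — it takes as little as possible before letting the rest of the pattern try.
Walking the string: at [4:11] → '#tn6yq#'; at [15:20] → '#uqn#'.
Since nothing is captured, `findall` lists the 2 matched substrings directly.

['#tn6yq#', '#uqn#']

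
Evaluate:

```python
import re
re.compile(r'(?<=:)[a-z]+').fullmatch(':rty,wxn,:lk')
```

None

`re.fullmatch` is like wrapping the pattern in `^…$` (in single-line mode).
Here there's no way to consume every character, so the call returns None.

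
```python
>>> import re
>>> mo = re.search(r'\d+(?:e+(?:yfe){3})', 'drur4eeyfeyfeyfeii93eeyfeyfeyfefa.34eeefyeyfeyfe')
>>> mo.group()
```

'4eeyfeyfeyfe'

The pattern matches one or more of a digit; then one or more of the literal 'e', then the literal 'yfe' repeated 3 times (non-capturing group).
`re.search` tries every starting position until one works.
The match spans [4:16] → '4eeyfeyfeyfe'.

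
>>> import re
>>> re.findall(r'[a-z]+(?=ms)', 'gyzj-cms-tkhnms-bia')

['c', 'tkhn']

The lookaround is zero-width — it requires the adjacent text to match without consuming it, so the asserted text isn't part of the match.
No capturing groups, so `findall` returns the 2 full match strings.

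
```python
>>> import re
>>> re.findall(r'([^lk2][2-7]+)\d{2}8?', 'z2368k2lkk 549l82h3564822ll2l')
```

['z23', ' 5', 'h3564']

This matches any character except [lk2], then one or more of a character in [2-7] (captured); then exactly 2 of a digit, then optionally the literal '8'.
Walking the string: at [0:5] match 'z2368', group 1 = 'z23'; at [10:14] match ' 549', group 1 = ' 5'; at [17:24] match 'h356482', group 1 = 'h3564'.
With a single group, `findall` returns only what that group captured — 3 items.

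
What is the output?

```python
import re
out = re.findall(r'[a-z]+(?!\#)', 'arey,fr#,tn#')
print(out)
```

['arey', 'f', 't']

The negative lookaround is zero-width — it rules out positions where the adjacent text would match, without consuming anything.
Scanning left to right: at [0:4] → 'arey'; at [5:6] → 'f'; at [9:10] → 't'.
`findall` yields the raw match text (3 of them) because the pattern has no groups.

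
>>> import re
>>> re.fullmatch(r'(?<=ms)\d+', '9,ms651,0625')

None

Lookahead/lookbehind check context without consuming it, so the matched span excludes the asserted characters.
For `fullmatch`, every character of the input must be accounted for by the pattern.
Here there's no way to consume every character, so the call returns None.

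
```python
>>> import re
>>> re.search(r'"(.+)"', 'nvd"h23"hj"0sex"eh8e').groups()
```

`re.search` tries every starting position until one works.
The match spans [3:16] → '"h23"hj"0sex"'.
Captured: group 1 = 'h23"hj"0sex'.

('h23"hj"0sex',)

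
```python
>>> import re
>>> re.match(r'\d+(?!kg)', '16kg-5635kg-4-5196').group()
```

'1'

`re.match` won't scan ahead — the pattern has to work from the very first character.
The match spans [0:1] → '1'.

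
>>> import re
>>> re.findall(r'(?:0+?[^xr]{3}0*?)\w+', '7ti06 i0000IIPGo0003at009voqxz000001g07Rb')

Pattern: one or more of the literal '0' (lazy), then exactly 3 of any character except [xr], then zero or more of the literal '0' (lazy) (non-capturing group); then one or more of a word character.
Walking the string: at [3:41] → '06 i0000IIPGo0003at009voqxz000001g07Rb'.
With no groups in the pattern, `findall` gives back each whole match — 1 here.

['06 i0000IIPGo0003at009voqxz000001g07Rb']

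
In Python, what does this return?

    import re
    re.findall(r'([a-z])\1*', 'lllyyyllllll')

['l', 'y', 'l']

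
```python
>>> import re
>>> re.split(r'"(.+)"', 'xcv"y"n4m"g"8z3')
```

Matches to split on: at [3:12] → '"y"n4m"g"'.
Because the pattern has a capturing group, `split` also inserts each captured text between the pieces.

['xcv', 'y"n4m"g', '8z3']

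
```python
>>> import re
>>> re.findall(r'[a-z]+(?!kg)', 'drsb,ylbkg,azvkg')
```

['drsb', 'ylbkg', 'azvkg']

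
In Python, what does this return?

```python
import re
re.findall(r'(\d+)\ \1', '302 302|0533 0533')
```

A backreference is literal: `\1` must see the identical characters the first group matched.
Because there's exactly one group, `findall` drops the full match and keeps group 1 from each hit.

['302', '0533']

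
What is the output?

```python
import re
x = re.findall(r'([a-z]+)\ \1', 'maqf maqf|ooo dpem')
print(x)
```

['maqf']

A backreference is literal: `\1` must see the identical characters the first group matched.
Because there's exactly one group, `findall` drops the full match and keeps group 1 from the one hit.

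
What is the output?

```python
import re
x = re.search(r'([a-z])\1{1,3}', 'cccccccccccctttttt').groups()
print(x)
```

The match spans [0:4] → 'cccc'.
Captured: group 1 = 'c'.

('c',)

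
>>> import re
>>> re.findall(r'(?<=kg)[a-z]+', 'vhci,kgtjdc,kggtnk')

['tjdc', 'gtnk']

The lookaround is zero-width — it requires the adjacent text to match without consuming it, so the asserted text isn't part of the match.
Scanning left to right: at [7:11] → 'tjdc'; at [14:18] → 'gtnk'.
No capturing groups, so `findall` returns the 2 full match strings.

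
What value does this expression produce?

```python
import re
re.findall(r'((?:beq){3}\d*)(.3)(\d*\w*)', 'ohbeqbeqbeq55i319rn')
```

[('beqbeqbeq55', 'i3', '19rn')]

Pattern: the literal 'beq' repeated 3 times, then zero or more of a digit (captured); then any character, then a literal '3' (captured); then zero or more of a digit, then zero or more of a word character (captured).
Scanning left to right: at [2:19] match 'beqbeqbeq55i319rn', groups = ('beqbeqbeq55', 'i3', '19rn').
3 groups means the one result is a tuple of 3 captured strings — 1 here.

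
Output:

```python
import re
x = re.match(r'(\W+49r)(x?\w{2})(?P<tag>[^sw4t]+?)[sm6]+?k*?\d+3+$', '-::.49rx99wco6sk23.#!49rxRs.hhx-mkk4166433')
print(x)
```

None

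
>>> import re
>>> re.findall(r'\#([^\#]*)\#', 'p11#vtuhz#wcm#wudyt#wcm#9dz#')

One capturing group, so `findall` returns just the captured substring from each match — 3 in all.

['vtuhz', 'wudyt', '9dz']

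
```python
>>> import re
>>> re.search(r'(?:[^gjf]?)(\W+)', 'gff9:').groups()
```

(':',)

The match spans [3:5] → '9:'.
Captured: group 1 = ':'.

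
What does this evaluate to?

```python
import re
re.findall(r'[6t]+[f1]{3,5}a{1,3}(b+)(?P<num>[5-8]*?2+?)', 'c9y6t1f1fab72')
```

[('b', '72')]

Pattern: one or more of one of [6t], then 3 to 5 of one of [f1], then 1 to 3 of a literal 'a'; then one or more of a literal 'b' (captured); then zero or more of a character in [5-8] (lazy), then one or more of the literal '2' (lazy) (captured as 'num').
Matches: at [3:13] match '6t1f1fab72', groups = ('b', '72').
`findall` packs the 2 group values into a tuple for every match.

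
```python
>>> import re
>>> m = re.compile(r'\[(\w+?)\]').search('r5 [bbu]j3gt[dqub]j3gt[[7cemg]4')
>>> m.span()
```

The match spans [3:8] → '[bbu]'.

(3, 8)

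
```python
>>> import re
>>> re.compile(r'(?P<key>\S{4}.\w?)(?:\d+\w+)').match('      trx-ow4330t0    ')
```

`re.match` only tries the pattern at the start of the string.
Here position 0 doesn't satisfy it, so the call returns None.

None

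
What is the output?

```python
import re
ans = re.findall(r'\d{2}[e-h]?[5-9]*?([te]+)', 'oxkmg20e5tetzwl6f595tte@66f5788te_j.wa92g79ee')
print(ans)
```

The pattern matches exactly 2 of a digit, then optionally a character in [e-h], then zero or more of a character in [5-9] (lazy); then one or more of one of [te] (captured).
`findall` collects group 1 from each match (4 total).

['tet', 'tte', 'te', 'ee']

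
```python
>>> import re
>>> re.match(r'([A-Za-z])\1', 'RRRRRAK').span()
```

(0, 2)

A backreference is literal: `\1` must see the identical characters the first group matched.
With `match`, the pattern is implicitly anchored at the beginning.
The match spans [0:2] → 'RR'.
Captured: group 1 = 'R'.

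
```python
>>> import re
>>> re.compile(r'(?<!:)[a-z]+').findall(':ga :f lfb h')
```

['a', 'lfb', 'h']

Because the assertion is negative and zero-width, positions next to the forbidden text are skipped.
`findall` yields the raw match text (3 of them) because the pattern has no groups.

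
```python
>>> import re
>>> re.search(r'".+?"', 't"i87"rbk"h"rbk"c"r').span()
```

(1, 6)

Because the quantifier is non-greedy, it stops expanding at the earliest point where the rest of the pattern can succeed.
The match spans [1:6] → '"i87"'.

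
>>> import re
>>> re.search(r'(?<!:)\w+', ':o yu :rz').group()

'yu'

`(?!…)`/`(?<!…)` only lets a position through if the neighbouring text does NOT match; no characters are consumed.
The match spans [3:5] → 'yu'.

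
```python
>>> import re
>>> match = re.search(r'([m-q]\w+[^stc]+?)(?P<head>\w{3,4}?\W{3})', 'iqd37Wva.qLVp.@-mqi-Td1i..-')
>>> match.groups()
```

('qd37Wva.', 'qLVp.@-')

This matches a character in [m-q], then one or more of a word character, then one or more of any character except [stc] (lazy) (captured); then 3 to 4 of a word character (lazy), then exactly 3 of a non-word character (captured as 'head').
A `+?`/`*?`/`{m,n}?` starts at its minimum and grows only as far as needed for what follows to match.
`search` walks the string left to right and returns the first match it finds.
The match spans [1:16] → 'qd37Wva.qLVp.@-'.
Captured: group 1 = 'qd37Wva.', group 2 = 'qLVp.@-'.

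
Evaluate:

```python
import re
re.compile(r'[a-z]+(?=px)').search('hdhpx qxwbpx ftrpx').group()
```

Because the assertion is zero-width, the text it checks is not consumed and won't appear in the result.
The match spans [0:3] → 'hdh'.

'hdh'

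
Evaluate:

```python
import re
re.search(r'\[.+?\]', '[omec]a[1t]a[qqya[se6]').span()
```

A non-greedy quantifier consumes as few characters as it can — just enough that the remainder of the pattern still matches from where it stops; whatever follows it matches normally.
`search` walks the string left to right and returns the first match it finds.
The match spans [0:6] → '[omec]'.

(0, 6)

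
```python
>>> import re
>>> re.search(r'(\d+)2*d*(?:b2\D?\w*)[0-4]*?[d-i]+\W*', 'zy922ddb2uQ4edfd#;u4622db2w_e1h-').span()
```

Pattern: one or more of a digit (captured); then zero or more of a literal '2', then zero or more of the literal 'd'; then the literal 'b2', then optionally a non-digit, then zero or more of a word character (non-capturing group); then zero or more of a character in [0-4] (lazy), then one or more of a character in [d-i], then zero or more of a non-word character.
`re.search` scans for the first position where the pattern succeeds.
The match spans [2:18] → '922ddb2uQ4edfd#;'.
Captured: group 1 = '922'.

(2, 18)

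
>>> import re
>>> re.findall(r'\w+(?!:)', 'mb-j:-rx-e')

['mb', 'rx', 'e']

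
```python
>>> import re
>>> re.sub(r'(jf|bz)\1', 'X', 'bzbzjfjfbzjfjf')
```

A backreference is literal: `\1` must see the identical characters the first group matched.
`sub` substitutes 'X' at each match site.

'XXbzX'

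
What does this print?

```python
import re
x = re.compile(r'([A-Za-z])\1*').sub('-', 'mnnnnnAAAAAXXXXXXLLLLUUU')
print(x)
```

------

The backreference `\1` re-matches whatever the first group consumed, character for character.
Matches: at [0:1] → 'm'; at [1:6] → 'nnnnn'; at [6:11] → 'AAAAA'; at [11:17] → 'XXXXXX'; at [17:21] → 'LLLL'; ….
`sub` substitutes '-' at each match site.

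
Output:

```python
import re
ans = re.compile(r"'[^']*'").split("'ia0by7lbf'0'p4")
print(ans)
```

['', "0'p4"]

Matches to split on: at [0:11] → "'ia0by7lbf'".
The string is cut at each match, leaving 2 pieces.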